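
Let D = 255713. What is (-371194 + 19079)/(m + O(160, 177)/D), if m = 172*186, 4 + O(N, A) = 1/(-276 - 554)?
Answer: -74733517885850/6790039342359 ≈ -11.006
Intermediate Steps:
O(N, A) = -3321/830 (O(N, A) = -4 + 1/(-276 - 554) = -4 + 1/(-830) = -4 - 1/830 = -3321/830)
m = 31992
(-371194 + 19079)/(m + O(160, 177)/D) = (-371194 + 19079)/(31992 - 3321/830/255713) = -352115/(31992 - 3321/830*1/255713) = -352115/(31992 - 3321/212241790) = -352115/6790039342359/212241790 = -352115*212241790/6790039342359 = -74733517885850/6790039342359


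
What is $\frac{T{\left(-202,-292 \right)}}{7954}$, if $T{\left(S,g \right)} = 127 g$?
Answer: $- \frac{18542}{3977} \approx -4.6623$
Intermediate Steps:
$\frac{T{\left(-202,-292 \right)}}{7954} = \frac{127 \left(-292\right)}{7954} = \left(-37084\right) \frac{1}{7954} = - \frac{18542}{3977}$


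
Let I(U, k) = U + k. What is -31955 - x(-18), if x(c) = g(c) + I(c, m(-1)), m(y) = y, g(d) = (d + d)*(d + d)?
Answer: -33232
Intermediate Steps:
g(d) = 4*d² (g(d) = (2*d)*(2*d) = 4*d²)
x(c) = -1 + c + 4*c² (x(c) = 4*c² + (c - 1) = 4*c² + (-1 + c) = -1 + c + 4*c²)
-31955 - x(-18) = -31955 - (-1 - 18 + 4*(-18)²) = -31955 - (-1 - 18 + 4*324) = -31955 - (-1 - 18 + 1296) = -31955 - 1*1277 = -31955 - 1277 = -33232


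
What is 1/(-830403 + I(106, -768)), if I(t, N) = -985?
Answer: -1/831388 ≈ -1.2028e-6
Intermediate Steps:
1/(-830403 + I(106, -768)) = 1/(-830403 - 985) = 1/(-831388) = -1/831388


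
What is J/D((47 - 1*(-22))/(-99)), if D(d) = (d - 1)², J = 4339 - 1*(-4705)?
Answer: 351747/112 ≈ 3140.6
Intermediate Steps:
J = 9044 (J = 4339 + 4705 = 9044)
D(d) = (-1 + d)²
J/D((47 - 1*(-22))/(-99)) = 9044/((-1 + (47 - 1*(-22))/(-99))²) = 9044/((-1 + (47 + 22)*(-1/99))²) = 9044/((-1 + 69*(-1/99))²) = 9044/((-1 - 23/33)²) = 9044/((-56/33)²) = 9044/(3136/1089) = 9044*(1089/3136) = 351747/112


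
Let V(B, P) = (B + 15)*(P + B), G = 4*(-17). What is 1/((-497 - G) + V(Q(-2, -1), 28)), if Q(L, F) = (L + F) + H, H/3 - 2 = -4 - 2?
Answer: -1/429 ≈ -0.0023310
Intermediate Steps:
G = -68
H = -12 (H = 6 + 3*(-4 - 2) = 6 + 3*(-6) = 6 - 18 = -12)
Q(L, F) = -12 + F + L (Q(L, F) = (L + F) - 12 = (F + L) - 12 = -12 + F + L)
V(B, P) = (15 + B)*(B + P)
1/((-497 - G) + V(Q(-2, -1), 28)) = 1/((-497 - 1*(-68)) + ((-12 - 1 - 2)² + 15*(-12 - 1 - 2) + 15*28 + (-12 - 1 - 2)*28)) = 1/((-497 + 68) + ((-15)² + 15*(-15) + 420 - 15*28)) = 1/(-429 + (225 - 225 + 420 - 420)) = 1/(-429 + 0) = 1/(-429) = -1/429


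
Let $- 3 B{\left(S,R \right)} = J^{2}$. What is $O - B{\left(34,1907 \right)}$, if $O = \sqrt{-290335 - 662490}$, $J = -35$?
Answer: $\frac{1225}{3} + 5 i \sqrt{38113} \approx 408.33 + 976.13 i$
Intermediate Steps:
$O = 5 i \sqrt{38113}$ ($O = \sqrt{-952825} = 5 i \sqrt{38113} \approx 976.13 i$)
$B{\left(S,R \right)} = - \frac{1225}{3}$ ($B{\left(S,R \right)} = - \frac{\left(-35\right)^{2}}{3} = \left(- \frac{1}{3}\right) 1225 = - \frac{1225}{3}$)
$O - B{\left(34,1907 \right)} = 5 i \sqrt{38113} - - \frac{1225}{3} = 5 i \sqrt{38113} + \frac{1225}{3} = \frac{1225}{3} + 5 i \sqrt{38113}$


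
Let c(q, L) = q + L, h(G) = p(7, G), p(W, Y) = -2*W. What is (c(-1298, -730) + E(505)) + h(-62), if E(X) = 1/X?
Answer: -1031209/505 ≈ -2042.0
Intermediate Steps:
h(G) = -14 (h(G) = -2*7 = -14)
c(q, L) = L + q
(c(-1298, -730) + E(505)) + h(-62) = ((-730 - 1298) + 1/505) - 14 = (-2028 + 1/505) - 14 = -1024139/505 - 14 = -1031209/505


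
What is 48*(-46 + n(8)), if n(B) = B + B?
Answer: -1440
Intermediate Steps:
n(B) = 2*B
48*(-46 + n(8)) = 48*(-46 + 2*8) = 48*(-46 + 16) = 48*(-30) = -1440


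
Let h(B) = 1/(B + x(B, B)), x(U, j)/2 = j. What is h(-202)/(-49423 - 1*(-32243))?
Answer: 1/10411080 ≈ 9.6052e-8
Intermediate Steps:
x(U, j) = 2*j
h(B) = 1/(3*B) (h(B) = 1/(B + 2*B) = 1/(3*B))
h(-202)/(-49423 - 1*(-32243)) = ((⅓)/(-202))/(-49423 - 1*(-32243)) = ((⅓)*(-1/202))/(-49423 + 32243) = -1/606/(-17180) = -1/606*(-1/17180) = 1/10411080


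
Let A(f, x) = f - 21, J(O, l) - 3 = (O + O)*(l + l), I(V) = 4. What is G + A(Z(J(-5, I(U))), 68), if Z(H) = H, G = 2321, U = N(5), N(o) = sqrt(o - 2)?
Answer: 2223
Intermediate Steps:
N(o) = sqrt(-2 + o)
U = sqrt(3) (U = sqrt(-2 + 5) = sqrt(3) ≈ 1.7320)
J(O, l) = 3 + 4*O*l (J(O, l) = 3 + (O + O)*(l + l) = 3 + (2*O)*(2*l) = 3 + 4*O*l)
A(f, x) = -21 + f
G + A(Z(J(-5, I(U))), 68) = 2321 + (-21 + (3 + 4*(-5)*4)) = 2321 + (-21 + (3 - 80)) = 2321 + (-21 - 77) = 2321 - 98 = 2223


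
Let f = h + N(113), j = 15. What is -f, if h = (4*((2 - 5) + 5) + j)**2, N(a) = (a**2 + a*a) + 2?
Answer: -26069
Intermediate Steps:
N(a) = 2 + 2*a**2 (N(a) = (a**2 + a**2) + 2 = 2*a**2 + 2 = 2 + 2*a**2)
h = 529 (h = (4*((2 - 5) + 5) + 15)**2 = (4*(-3 + 5) + 15)**2 = (4*2 + 15)**2 = (8 + 15)**2 = 23**2 = 529)
f = 26069 (f = 529 + (2 + 2*113**2) = 529 + (2 + 2*12769) = 529 + (2 + 25538) = 529 + 25540 = 26069)
-f = -1*26069 = -26069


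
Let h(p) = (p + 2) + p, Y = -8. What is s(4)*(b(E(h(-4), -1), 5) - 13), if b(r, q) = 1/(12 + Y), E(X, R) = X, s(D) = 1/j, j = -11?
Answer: 51/44 ≈ 1.1591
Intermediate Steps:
s(D) = -1/11 (s(D) = 1/(-11) = -1/11)
h(p) = 2 + 2*p (h(p) = (2 + p) + p = 2 + 2*p)
b(r, q) = 1/4 (b(r, q) = 1/(12 - 8) = 1/4)
s(4)*(b(E(h(-4), -1), 5) - 13) = -(1/4 - 13)/11 = -1/11*(-51/4) = 51/44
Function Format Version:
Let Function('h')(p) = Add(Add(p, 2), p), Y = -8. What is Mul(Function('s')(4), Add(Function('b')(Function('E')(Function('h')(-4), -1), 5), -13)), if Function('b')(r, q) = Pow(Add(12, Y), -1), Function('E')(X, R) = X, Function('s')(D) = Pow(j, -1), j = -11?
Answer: Rational(51, 44) ≈ 1.1591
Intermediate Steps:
Function('s')(D) = Rational(-1, 11) (Function('s')(D) = Pow(-11, -1) = Rational(-1, 11))
Function('h')(p) = Add(2, Mul(2, p)) (Function('h')(p) = Add(Add(2, p), p) = Add(2, Mul(2, p)))
Function('b')(r, q) = Rational(1, 4) (Function('b')(r, q) = Pow(Add(12, -8), -1) = Pow(4, -1) = Rational(1, 4))
Mul(Function('s')(4), Add(Function('b')(Function('E')(Function('h')(-4), -1), 5), -13)) = Mul(Rational(-1, 11), Add(Rational(1, 4), -13)) = Mul(Rational(-1, 11), Rational(-51, 4)) = Rational(51, 44)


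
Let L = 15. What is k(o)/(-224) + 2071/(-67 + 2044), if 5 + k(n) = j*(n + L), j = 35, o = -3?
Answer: -356551/442848 ≈ -0.80513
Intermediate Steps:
k(n) = 520 + 35*n (k(n) = -5 + 35*(n + 15) = -5 + 35*(15 + n) = -5 + (525 + 35*n) = 520 + 35*n)
k(o)/(-224) + 2071/(-67 + 2044) = (520 + 35*(-3))/(-224) + 2071/(-67 + 2044) = (520 - 105)*(-1/224) + 2071/1977 = 415*(-1/224) + 2071*(1/1977) = -415/224 + 2071/1977 = -356551/442848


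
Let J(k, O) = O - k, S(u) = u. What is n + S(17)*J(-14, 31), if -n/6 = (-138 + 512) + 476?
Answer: -4335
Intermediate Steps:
n = -5100 (n = -6*((-138 + 512) + 476) = -6*(374 + 476) = -6*850 = -5100)
n + S(17)*J(-14, 31) = -5100 + 17*(31 - 1*(-14)) = -5100 + 17*(31 + 14) = -5100 + 17*45 = -5100 + 765 = -4335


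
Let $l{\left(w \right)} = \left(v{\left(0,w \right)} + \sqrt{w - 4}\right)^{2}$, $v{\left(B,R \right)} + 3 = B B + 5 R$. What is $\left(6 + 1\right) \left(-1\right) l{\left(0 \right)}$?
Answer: $-35 + 84 i \approx -35.0 + 84.0 i$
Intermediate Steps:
$v{\left(B,R \right)} = -3 + B^{2} + 5 R$ ($v{\left(B,R \right)} = -3 + \left(B B + 5 R\right) = -3 + \left(B^{2} + 5 R\right) = -3 + B^{2} + 5 R$)
$l{\left(w \right)} = \left(-3 + \sqrt{-4 + w} + 5 w\right)^{2}$ ($l{\left(w \right)} = \left(\left(-3 + 0^{2} + 5 w\right) + \sqrt{w - 4}\right)^{2} = \left(\left(-3 + 0 + 5 w\right) + \sqrt{-4 + w}\right)^{2} = \left(\left(-3 + 5 w\right) + \sqrt{-4 + w}\right)^{2} = \left(-3 + \sqrt{-4 + w} + 5 w\right)^{2}$)
$\left(6 + 1\right) \left(-1\right) l{\left(0 \right)} = \left(6 + 1\right) \left(-1\right) \left(-3 + \sqrt{-4 + 0} + 5 \cdot 0\right)^{2} = 7 \left(-1\right) \left(-3 + \sqrt{-4} + 0\right)^{2} = - 7 \left(-3 + 2 i + 0\right)^{2} = - 7 \left(-3 + 2 i\right)^{2}$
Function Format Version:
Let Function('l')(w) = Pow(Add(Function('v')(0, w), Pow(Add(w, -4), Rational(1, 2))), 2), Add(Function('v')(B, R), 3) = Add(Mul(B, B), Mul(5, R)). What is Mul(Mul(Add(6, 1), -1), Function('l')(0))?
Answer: Add(-35, Mul(84, I)) ≈ Add(-35.000, Mul(84.000, I))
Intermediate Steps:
Function('v')(B, R) = Add(-3, Pow(B, 2), Mul(5, R)) (Function('v')(B, R) = Add(-3, Add(Mul(B, B), Mul(5, R))) = Add(-3, Add(Pow(B, 2), Mul(5, R))) = Add(-3, Pow(B, 2), Mul(5, R)))
Function('l')(w) = Pow(Add(-3, Pow(Add(-4, w), Rational(1, 2)), Mul(5, w)), 2) (Function('l')(w) = Pow(Add(Add(-3, Pow(0, 2), Mul(5, w)), Pow(Add(w, -4), Rational(1, 2))), 2) = Pow(Add(Add(-3, 0, Mul(5, w)), Pow(Add(-4, w), Rational(1, 2))), 2) = Pow(Add(Add(-3, Mul(5, w)), Pow(Add(-4, w), Rational(1, 2))), 2) = Pow(Add(-3, Pow(Add(-4, w), Rational(1, 2)), Mul(5, w)), 2))
Mul(Mul(Add(6, 1), -1), Function('l')(0)) = Mul(Mul(Add(6, 1), -1), Pow(Add(-3, Pow(Add(-4, 0), Rational(1, 2)), Mul(5, 0)), 2)) = Mul(Mul(7, -1), Pow(Add(-3, Pow(-4, Rational(1, 2)), 0), 2)) = Mul(-7, Pow(Add(-3, Mul(2, I), 0), 2)) = Mul(-7, Pow(Add(-3, Mul(2, I)), 2))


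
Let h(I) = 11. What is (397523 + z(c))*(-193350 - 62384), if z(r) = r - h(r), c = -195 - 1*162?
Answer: -101566036770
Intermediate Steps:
c = -357 (c = -195 - 162 = -357)
z(r) = -11 + r (z(r) = r - 1*11 = r - 11 = -11 + r)
(397523 + z(c))*(-193350 - 62384) = (397523 + (-11 - 357))*(-193350 - 62384) = (397523 - 368)*(-255734) = 397155*(-255734) = -101566036770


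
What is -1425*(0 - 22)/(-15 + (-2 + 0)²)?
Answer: -2850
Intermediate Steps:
-1425*(0 - 22)/(-15 + (-2 + 0)²) = -(-31350)/(-15 + (-2)²) = -(-31350)/(-15 + 4) = -(-31350)/(-11) = -(-31350)*(-1)/11 = -1425*2 = -2850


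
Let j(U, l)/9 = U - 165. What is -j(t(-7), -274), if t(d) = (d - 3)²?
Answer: 585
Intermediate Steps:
t(d) = (-3 + d)²
j(U, l) = -1485 + 9*U (j(U, l) = 9*(U - 165) = 9*(-165 + U) = -1485 + 9*U)
-j(t(-7), -274) = -(-1485 + 9*(-3 - 7)²) = -(-1485 + 9*(-10)²) = -(-1485 + 9*100) = -(-1485 + 900) = -1*(-585) = 585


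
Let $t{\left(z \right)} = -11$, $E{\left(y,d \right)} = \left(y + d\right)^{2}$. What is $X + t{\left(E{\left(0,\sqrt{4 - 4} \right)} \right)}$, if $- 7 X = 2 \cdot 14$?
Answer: $-15$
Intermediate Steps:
$E{\left(y,d \right)} = \left(d + y\right)^{2}$
$X = -4$ ($X = - \frac{2 \cdot 14}{7} = \left(- \frac{1}{7}\right) 28 = -4$)
$X + t{\left(E{\left(0,\sqrt{4 - 4} \right)} \right)} = -4 - 11 = -15$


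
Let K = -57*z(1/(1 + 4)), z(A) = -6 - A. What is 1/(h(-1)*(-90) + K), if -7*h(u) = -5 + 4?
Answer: 35/11919 ≈ 0.0029365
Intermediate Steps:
h(u) = 1/7 (h(u) = -(-5 + 4)/7 = -1/7*(-1) = 1/7)
K = 1767/5 (K = -57*(-6 - 1/(1 + 4)) = -57*(-6 - 1/5) = -57*(-31/5) = 1767/5 ≈ 353.40)
1/(h(-1)*(-90) + K) = 1/((1/7)*(-90) + 1767/5) = 1/(-90/7 + 1767/5) = 1/(11919/35) = 35/11919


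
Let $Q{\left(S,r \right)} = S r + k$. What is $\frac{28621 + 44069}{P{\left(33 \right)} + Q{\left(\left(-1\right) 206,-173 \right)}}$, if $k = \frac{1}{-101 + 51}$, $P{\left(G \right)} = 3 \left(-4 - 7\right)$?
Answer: $\frac{3634500}{1780249} \approx 2.0416$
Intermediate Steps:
$P{\left(G \right)} = -33$ ($P{\left(G \right)} = 3 \left(-11\right) = -33$)
$k = - \frac{1}{50}$ ($k = \frac{1}{-50} = - \frac{1}{50} \approx -0.02$)
$Q{\left(S,r \right)} = - \frac{1}{50} + S r$ ($Q{\left(S,r \right)} = S r - \frac{1}{50} = - \frac{1}{50} + S r$)
$\frac{28621 + 44069}{P{\left(33 \right)} + Q{\left(\left(-1\right) 206,-173 \right)}} = \frac{28621 + 44069}{-33 - \left(\frac{1}{50} - \left(-1\right) 206 \left(-173\right)\right)} = \frac{72690}{-33 - - \frac{1781899}{50}} = \frac{72690}{-33 + \left(- \frac{1}{50} + 35638\right)} = \frac{72690}{-33 + \frac{1781899}{50}} = \frac{72690}{\frac{1780249}{50}} = 72690 \cdot \frac{50}{1780249} = \frac{3634500}{1780249}$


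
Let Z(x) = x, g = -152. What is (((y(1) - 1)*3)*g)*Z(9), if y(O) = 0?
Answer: 4104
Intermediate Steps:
(((y(1) - 1)*3)*g)*Z(9) = (((0 - 1)*3)*(-152))*9 = (-1*3*(-152))*9 = -3*(-152)*9 = 456*9 = 4104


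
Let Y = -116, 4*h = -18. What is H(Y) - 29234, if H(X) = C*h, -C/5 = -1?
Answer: -58513/2 ≈ -29257.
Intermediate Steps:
C = 5 (C = -5*(-1) = 5)
h = -9/2 (h = (¼)*(-18) = -9/2 ≈ -4.5000)
H(X) = -45/2 (H(X) = 5*(-9/2) = -45/2)
H(Y) - 29234 = -45/2 - 29234 = -58513/2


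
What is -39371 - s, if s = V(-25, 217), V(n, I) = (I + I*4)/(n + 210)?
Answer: -1456944/37 ≈ -39377.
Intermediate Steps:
V(n, I) = 5*I/(210 + n) (V(n, I) = (I + 4*I)/(210 + n) = (5*I)/(210 + n) = 5*I/(210 + n))
s = 217/37 (s = 5*217/(210 - 25) = 5*217/185 = 5*217*(1/185) = 217/37 ≈ 5.8649)
-39371 - s = -39371 - 1*217/37 = -39371 - 217/37 = -1456944/37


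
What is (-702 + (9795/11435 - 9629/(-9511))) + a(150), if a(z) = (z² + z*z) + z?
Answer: 966858303908/21751657 ≈ 44450.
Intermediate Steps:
a(z) = z + 2*z² (a(z) = (z² + z²) + z = 2*z² + z = z + 2*z²)
(-702 + (9795/11435 - 9629/(-9511))) + a(150) = (-702 + (9795/11435 - 9629/(-9511))) + 150*(1 + 2*150) = (-702 + (9795*(1/11435) - 9629*(-1/9511))) + 150*(1 + 300) = (-702 + (1959/2287 + 9629/9511)) + 150*301 = (-702 + 40653572/21751657) + 45150 = -15229009642/21751657 + 45150 = 966858303908/21751657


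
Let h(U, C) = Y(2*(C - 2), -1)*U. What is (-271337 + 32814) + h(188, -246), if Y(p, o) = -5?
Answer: -239463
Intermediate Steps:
h(U, C) = -5*U
(-271337 + 32814) + h(188, -246) = (-271337 + 32814) - 5*188 = -238523 - 940 = -239463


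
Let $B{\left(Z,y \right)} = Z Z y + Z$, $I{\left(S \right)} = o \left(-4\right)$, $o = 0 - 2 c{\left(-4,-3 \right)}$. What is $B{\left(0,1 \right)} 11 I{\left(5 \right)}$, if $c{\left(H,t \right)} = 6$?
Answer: $0$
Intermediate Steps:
$o = -12$ ($o = 0 - 12 = -12$)
$I{\left(S \right)} = 48$ ($I{\left(S \right)} = \left(-12\right) \left(-4\right) = 48$)
$B{\left(Z,y \right)} = Z + y Z^{2}$ ($B{\left(Z,y \right)} = Z^{2} y + Z = y Z^{2} + Z = Z + y Z^{2}$)
$B{\left(0,1 \right)} 11 I{\left(5 \right)} = 0 \left(1 + 0 \cdot 1\right) 11 \cdot 48 = 0 \left(1 + 0\right) 11 \cdot 48 = 0 \cdot 1 \cdot 11 \cdot 48 = 0 \cdot 11 \cdot 48 = 0 \cdot 48 = 0$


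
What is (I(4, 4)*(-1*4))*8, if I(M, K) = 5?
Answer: -160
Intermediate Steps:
(I(4, 4)*(-1*4))*8 = (5*(-1*4))*8 = (5*(-4))*8 = -20*8 = -160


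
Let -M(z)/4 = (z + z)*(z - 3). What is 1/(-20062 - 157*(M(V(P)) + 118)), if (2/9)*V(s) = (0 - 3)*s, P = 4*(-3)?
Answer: 1/32313460 ≈ 3.0947e-8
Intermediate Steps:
P = -12
V(s) = -27*s/2 (V(s) = 9*((0 - 3)*s)/2 = 9*(-3*s)/2 = -27*s/2)
M(z) = -8*z*(-3 + z) (M(z) = -4*(z + z)*(z - 3) = -4*2*z*(-3 + z) = -8*z*(-3 + z))
1/(-20062 - 157*(M(V(P)) + 118)) = 1/(-20062 - 157*(8*(-27/2*(-12))*(3 - (-27)*(-12)/2) + 118)) = 1/(-20062 - 157*(8*162*(3 - 1*162) + 118)) = 1/(-20062 - 157*(8*162*(3 - 162) + 118)) = 1/(-20062 - 157*(8*162*(-159) + 118)) = 1/(-20062 - 157*(-206064 + 118)) = 1/(-20062 - 157*(-205946)) = 1/(-20062 + 32333522) = 1/32313460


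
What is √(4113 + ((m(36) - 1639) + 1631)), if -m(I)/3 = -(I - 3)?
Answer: 2*√1051 ≈ 64.838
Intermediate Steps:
m(I) = -9 + 3*I (m(I) = -(-3)*(I - 3) = -(-3)*(-3 + I) = -3*(3 - I) = -9 + 3*I)
√(4113 + ((m(36) - 1639) + 1631)) = √(4113 + (((-9 + 3*36) - 1639) + 1631)) = √(4113 + (((-9 + 108) - 1639) + 1631)) = √(4113 + ((99 - 1639) + 1631)) = √(4113 + (-1540 + 1631)) = √(4113 + 91) = √4204 = 2*√1051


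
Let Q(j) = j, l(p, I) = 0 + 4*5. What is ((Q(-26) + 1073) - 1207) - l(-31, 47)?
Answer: -180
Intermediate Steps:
l(p, I) = 20 (l(p, I) = 0 + 20 = 20)
((Q(-26) + 1073) - 1207) - l(-31, 47) = ((-26 + 1073) - 1207) - 1*20 = (1047 - 1207) - 20 = -160 - 20 = -180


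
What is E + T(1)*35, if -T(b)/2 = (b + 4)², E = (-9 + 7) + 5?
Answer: -1747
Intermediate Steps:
E = 3 (E = -2 + 5 = 3)
T(b) = -2*(4 + b)² (T(b) = -2*(b + 4)² = -2*(4 + b)²)
E + T(1)*35 = 3 - 2*(4 + 1)²*35 = 3 - 2*5²*35 = 3 - 2*25*35 = 3 - 50*35 = 3 - 1750 = -1747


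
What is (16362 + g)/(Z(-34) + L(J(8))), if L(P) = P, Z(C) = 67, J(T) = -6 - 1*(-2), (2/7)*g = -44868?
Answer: -46892/21 ≈ -2233.0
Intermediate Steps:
g = -157038 (g = (7/2)*(-44868) = -157038)
J(T) = -4 (J(T) = -6 + 2 = -4)
(16362 + g)/(Z(-34) + L(J(8))) = (16362 - 157038)/(67 - 4) = -140676/63 = -140676*1/63 = -46892/21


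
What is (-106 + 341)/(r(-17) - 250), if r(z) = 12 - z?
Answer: -235/221 ≈ -1.0633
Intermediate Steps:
(-106 + 341)/(r(-17) - 250) = (-106 + 341)/((12 - 1*(-17)) - 250) = 235/((12 + 17) - 250) = 235/(29 - 250) = 235/(-221) = 235*(-1/221) = -235/221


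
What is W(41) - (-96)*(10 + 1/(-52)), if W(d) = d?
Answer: 12989/13 ≈ 999.15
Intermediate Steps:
W(41) - (-96)*(10 + 1/(-52)) = 41 - (-96)*(10 + 1/(-52)) = 41 - (-96)*(10 - 1/52) = 41 - (-96)*519/52 = 41 - 1*(-12456/13) = 41 + 12456/13 = 12989/13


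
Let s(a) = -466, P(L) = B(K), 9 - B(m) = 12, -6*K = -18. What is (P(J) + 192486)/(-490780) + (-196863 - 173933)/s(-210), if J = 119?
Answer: 90944781901/114351740 ≈ 795.31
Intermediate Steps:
K = 3 (K = -⅙*(-18) = 3)
B(m) = -3 (B(m) = 9 - 1*12 = 9 - 12 = -3)
P(L) = -3
(P(J) + 192486)/(-490780) + (-196863 - 173933)/s(-210) = (-3 + 192486)/(-490780) + (-196863 - 173933)/(-466) = 192483*(-1/490780) - 370796*(-1/466) = -192483/490780 + 185398/233 = 90944781901/114351740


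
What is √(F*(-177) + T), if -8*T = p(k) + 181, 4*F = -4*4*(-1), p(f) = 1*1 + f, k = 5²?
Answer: I*√11742/4 ≈ 27.09*I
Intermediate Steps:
k = 25
p(f) = 1 + f
F = 4 (F = (-4*4*(-1))/4 = (-16*(-1))/4 = (¼)*16 = 4)
T = -207/8 (T = -((1 + 25) + 181)/8 = -(26 + 181)/8 = -⅛*207 = -207/8 ≈ -25.875)
√(F*(-177) + T) = √(4*(-177) - 207/8) = √(-708 - 207/8) = √(-5871/8) = I*√11742/4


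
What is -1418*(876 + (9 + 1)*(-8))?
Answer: -1128728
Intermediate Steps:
-1418*(876 + (9 + 1)*(-8)) = -1418*(876 + 10*(-8)) = -1418*(876 - 80) = -1418*796 = -1128728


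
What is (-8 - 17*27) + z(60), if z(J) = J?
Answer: -407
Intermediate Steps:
(-8 - 17*27) + z(60) = (-8 - 17*27) + 60 = (-8 - 459) + 60 = -467 + 60 = -407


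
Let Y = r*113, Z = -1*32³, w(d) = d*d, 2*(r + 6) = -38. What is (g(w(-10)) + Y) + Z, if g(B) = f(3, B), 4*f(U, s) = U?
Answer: -142369/4 ≈ -35592.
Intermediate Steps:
r = -25 (r = -6 + (½)*(-38) = -6 - 19 = -25)
f(U, s) = U/4
w(d) = d²
g(B) = ¾ (g(B) = (¼)*3 = ¾)
Z = -32768 (Z = -1*32768 = -32768)
Y = -2825 (Y = -25*113 = -2825)
(g(w(-10)) + Y) + Z = (¾ - 2825) - 32768 = -11297/4 - 32768 = -142369/4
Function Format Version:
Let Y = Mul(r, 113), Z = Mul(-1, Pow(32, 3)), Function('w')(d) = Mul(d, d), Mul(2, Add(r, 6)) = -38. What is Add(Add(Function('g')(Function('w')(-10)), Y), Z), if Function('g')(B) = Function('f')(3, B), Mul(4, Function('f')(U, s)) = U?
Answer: Rational(-142369, 4) ≈ -35592.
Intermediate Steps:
r = -25 (r = Add(-6, Mul(Rational(1, 2), -38)) = Add(-6, -19) = -25)
Function('f')(U, s) = Mul(Rational(1, 4), U)
Function('w')(d) = Pow(d, 2)
Function('g')(B) = Rational(3, 4) (Function('g')(B) = Mul(Rational(1, 4), 3) = Rational(3, 4))
Z = -32768 (Z = Mul(-1, 32768) = -32768)
Y = -2825 (Y = Mul(-25, 113) = -2825)
Add(Add(Function('g')(Function('w')(-10)), Y), Z) = Add(Add(Rational(3, 4), -2825), -32768) = Add(Rational(-11297, 4), -32768) = Rational(-142369, 4)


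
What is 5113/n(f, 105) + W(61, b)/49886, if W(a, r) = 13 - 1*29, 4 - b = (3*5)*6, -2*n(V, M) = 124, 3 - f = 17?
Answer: -127534055/1546466 ≈ -82.468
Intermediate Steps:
f = -14 (f = 3 - 1*17 = 3 - 17 = -14)
n(V, M) = -62 (n(V, M) = -1/2*124 = -62)
b = -86 (b = 4 - 3*5*6 = 4 - 15*6 = 4 - 1*90 = 4 - 90 = -86)
W(a, r) = -16 (W(a, r) = 13 - 29 = -16)
5113/n(f, 105) + W(61, b)/49886 = 5113/(-62) - 16/49886 = 5113*(-1/62) - 16*1/49886 = -5113/62 - 8/24943 = -127534055/1546466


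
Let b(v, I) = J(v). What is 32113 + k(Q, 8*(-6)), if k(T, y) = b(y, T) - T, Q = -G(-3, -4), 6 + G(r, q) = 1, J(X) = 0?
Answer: 32108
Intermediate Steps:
b(v, I) = 0
G(r, q) = -5 (G(r, q) = -6 + 1 = -5)
Q = 5 (Q = -1*(-5) = 5)
k(T, y) = -T (k(T, y) = 0 - T = -T)
32113 + k(Q, 8*(-6)) = 32113 - 1*5 = 32113 - 5 = 32108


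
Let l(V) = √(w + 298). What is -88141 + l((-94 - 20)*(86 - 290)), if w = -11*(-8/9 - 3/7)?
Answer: -88141 + √137809/21 ≈ -88123.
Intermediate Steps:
w = 913/63 (w = -11*(-8*⅑ - 3*⅐) = -11*(-8/9 - 3/7) = -11*(-83/63) = 913/63 ≈ 14.492)
l(V) = √137809/21 (l(V) = √(913/63 + 298) = √(19687/63) = √137809/21)
-88141 + l((-94 - 20)*(86 - 290)) = -88141 + √137809/21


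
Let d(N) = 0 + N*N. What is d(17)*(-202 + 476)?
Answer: 79186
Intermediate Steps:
d(N) = N**2 (d(N) = 0 + N**2 = N**2)
d(17)*(-202 + 476) = 17**2*(-202 + 476) = 289*274 = 79186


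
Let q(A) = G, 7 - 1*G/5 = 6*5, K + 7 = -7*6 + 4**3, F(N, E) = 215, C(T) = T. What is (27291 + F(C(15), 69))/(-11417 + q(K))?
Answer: -13753/5766 ≈ -2.3852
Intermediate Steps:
K = 15 (K = -7 + (-7*6 + 4**3) = -7 + (-42 + 64) = -7 + 22 = 15)
G = -115 (G = 35 - 30*5 = 35 - 5*30 = 35 - 150 = -115)
q(A) = -115
(27291 + F(C(15), 69))/(-11417 + q(K)) = (27291 + 215)/(-11417 - 115) = 27506/(-11532) = 27506*(-1/11532) = -13753/5766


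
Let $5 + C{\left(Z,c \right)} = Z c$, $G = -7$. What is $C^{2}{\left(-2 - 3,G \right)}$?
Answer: $900$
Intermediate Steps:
$C{\left(Z,c \right)} = -5 + Z c$
$C^{2}{\left(-2 - 3,G \right)} = \left(-5 + \left(-2 - 3\right) \left(-7\right)\right)^{2} = \left(-5 - -35\right)^{2} = \left(-5 + 35\right)^{2} = 30^{2} = 900$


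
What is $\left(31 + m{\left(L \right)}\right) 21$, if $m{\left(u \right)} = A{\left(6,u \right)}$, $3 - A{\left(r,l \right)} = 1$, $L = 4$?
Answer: $693$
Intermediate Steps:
$A{\left(r,l \right)} = 2$ ($A{\left(r,l \right)} = 3 - 1 = 2$)
$m{\left(u \right)} = 2$
$\left(31 + m{\left(L \right)}\right) 21 = \left(31 + 2\right) 21 = 33 \cdot 21 = 693$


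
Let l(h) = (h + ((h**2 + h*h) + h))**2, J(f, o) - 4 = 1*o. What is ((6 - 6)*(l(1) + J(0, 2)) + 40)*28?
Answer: 1120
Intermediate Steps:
J(f, o) = 4 + o (J(f, o) = 4 + 1*o = 4 + o)
l(h) = (2*h + 2*h**2)**2 (l(h) = (h + ((h**2 + h**2) + h))**2 = (h + (2*h**2 + h))**2 = (h + (h + 2*h**2))**2 = (2*h + 2*h**2)**2)
((6 - 6)*(l(1) + J(0, 2)) + 40)*28 = ((6 - 6)*(4*1**2*(1 + 1)**2 + (4 + 2)) + 40)*28 = (0*(4*1*2**2 + 6) + 40)*28 = (0*(4*1*4 + 6) + 40)*28 = (0*(16 + 6) + 40)*28 = (0*22 + 40)*28 = (0 + 40)*28 = 40*28 = 1120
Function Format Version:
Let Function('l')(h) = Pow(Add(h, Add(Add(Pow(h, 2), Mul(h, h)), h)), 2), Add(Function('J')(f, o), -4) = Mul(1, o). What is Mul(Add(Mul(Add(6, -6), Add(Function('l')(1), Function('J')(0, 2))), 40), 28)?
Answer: 1120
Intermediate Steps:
Function('J')(f, o) = Add(4, o) (Function('J')(f, o) = Add(4, Mul(1, o)) = Add(4, o))
Function('l')(h) = Pow(Add(Mul(2, h), Mul(2, Pow(h, 2))), 2) (Function('l')(h) = Pow(Add(h, Add(Add(Pow(h, 2), Pow(h, 2)), h)), 2) = Pow(Add(h, Add(Mul(2, Pow(h, 2)), h)), 2) = Pow(Add(h, Add(h, Mul(2, Pow(h, 2)))), 2) = Pow(Add(Mul(2, h), Mul(2, Pow(h, 2))), 2))
Mul(Add(Mul(Add(6, -6), Add(Function('l')(1), Function('J')(0, 2))), 40), 28) = Mul(Add(Mul(Add(6, -6), Add(Mul(4, Pow(1, 2), Pow(Add(1, 1), 2)), Add(4, 2))), 40), 28) = Mul(Add(Mul(0, Add(Mul(4, 1, Pow(2, 2)), 6)), 40), 28) = Mul(Add(Mul(0, Add(Mul(4, 1, 4), 6)), 40), 28) = Mul(Add(Mul(0, Add(16, 6)), 40), 28) = Mul(Add(Mul(0, 22), 40), 28) = Mul(Add(0, 40), 28) = Mul(40, 28) = 1120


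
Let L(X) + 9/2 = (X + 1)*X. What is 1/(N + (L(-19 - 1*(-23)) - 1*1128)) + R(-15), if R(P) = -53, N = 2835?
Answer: -182583/3445 ≈ -52.999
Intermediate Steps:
L(X) = -9/2 + X*(1 + X) (L(X) = -9/2 + (X + 1)*X = -9/2 + (1 + X)*X = -9/2 + X*(1 + X))
1/(N + (L(-19 - 1*(-23)) - 1*1128)) + R(-15) = 1/(2835 + ((-9/2 + (-19 - 1*(-23)) + (-19 - 1*(-23))²) - 1*1128)) - 53 = 1/(2835 + ((-9/2 + (-19 + 23) + (-19 + 23)²) - 1128)) - 53 = 1/(2835 + ((-9/2 + 4 + 4²) - 1128)) - 53 = 1/(2835 + ((-9/2 + 4 + 16) - 1128)) - 53 = 1/(2835 + (31/2 - 1128)) - 53 = 1/(2835 - 2225/2) - 53 = 1/(3445/2) - 53 = 2/3445 - 53 = -182583/3445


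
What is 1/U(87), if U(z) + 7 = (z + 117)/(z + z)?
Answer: -29/169 ≈ -0.17160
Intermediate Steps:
U(z) = -7 + (117 + z)/(2*z) (U(z) = -7 + (z + 117)/(z + z) = -7 + (117 + z)/((2*z)) = -7 + (117 + z)*(1/(2*z)) = -7 + (117 + z)/(2*z))
1/U(87) = 1/((13/2)*(9 - 1*87)/87) = 1/((13/2)*(1/87)*(9 - 87)) = 1/((13/2)*(1/87)*(-78)) = 1/(-169/29) = -29/169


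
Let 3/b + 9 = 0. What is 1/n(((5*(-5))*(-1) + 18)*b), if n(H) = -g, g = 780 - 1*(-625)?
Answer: -1/1405 ≈ -0.00071174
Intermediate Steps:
b = -⅓ (b = 3/(-9 + 0) = 3/(-9) = 3*(-⅑) = -⅓ ≈ -0.33333)
g = 1405 (g = 780 + 625 = 1405)
n(H) = -1405 (n(H) = -1*1405 = -1405)
1/n(((5*(-5))*(-1) + 18)*b) = 1/(-1405) = -1/1405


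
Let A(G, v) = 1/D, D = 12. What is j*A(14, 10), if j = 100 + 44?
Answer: 12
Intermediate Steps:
A(G, v) = 1/12
j = 144
j*A(14, 10) = 144*(1/12) = 12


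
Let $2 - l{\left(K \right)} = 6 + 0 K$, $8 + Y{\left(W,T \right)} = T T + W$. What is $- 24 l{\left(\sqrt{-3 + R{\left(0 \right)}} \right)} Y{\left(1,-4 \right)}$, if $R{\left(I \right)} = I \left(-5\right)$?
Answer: $864$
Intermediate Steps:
$R{\left(I \right)} = - 5 I$
$Y{\left(W,T \right)} = -8 + W + T^{2}$ ($Y{\left(W,T \right)} = -8 + \left(T T + W\right) = -8 + \left(T^{2} + W\right) = -8 + \left(W + T^{2}\right) = -8 + W + T^{2}$)
$l{\left(K \right)} = -4$ ($l{\left(K \right)} = 2 - \left(6 + 0 K\right) = 2 - \left(6 + 0\right) = 2 - 6 = -4$)
$- 24 l{\left(\sqrt{-3 + R{\left(0 \right)}} \right)} Y{\left(1,-4 \right)} = \left(-24\right) \left(-4\right) \left(-8 + 1 + \left(-4\right)^{2}\right) = 96 \left(-8 + 1 + 16\right) = 96 \cdot 9 = 864$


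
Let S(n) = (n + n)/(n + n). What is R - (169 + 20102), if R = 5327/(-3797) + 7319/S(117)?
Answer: -49184071/3797 ≈ -12953.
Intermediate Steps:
S(n) = 1 (S(n) = (2*n)/((2*n)) = (2*n)*(1/(2*n)) = 1)
R = 27784916/3797 (R = 5327/(-3797) + 7319/1 = 5327*(-1/3797) + 7319*1 = -5327/3797 + 7319 = 27784916/3797 ≈ 7317.6)
R - (169 + 20102) = 27784916/3797 - (169 + 20102) = 27784916/3797 - 1*20271 = 27784916/3797 - 20271 = -49184071/3797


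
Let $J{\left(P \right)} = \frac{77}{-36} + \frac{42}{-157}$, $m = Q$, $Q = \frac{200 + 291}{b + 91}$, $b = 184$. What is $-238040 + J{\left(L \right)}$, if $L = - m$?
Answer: $- \frac{1345415681}{5652} \approx -2.3804 \cdot 10^{5}$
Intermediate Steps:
$Q = \frac{491}{275}$ ($Q = \frac{200 + 291}{184 + 91} = \frac{491}{275} \approx 1.7855$)
$m = \frac{491}{275} \approx 1.7855$
$L = - \frac{491}{275}$ ($L = \left(-1\right) \frac{491}{275} = - \frac{491}{275} \approx -1.7855$)
$J{\left(P \right)} = - \frac{13601}{5652}$ ($J{\left(P \right)} = 77 \left(- \frac{1}{36}\right) + 42 \left(- \frac{1}{157}\right) = - \frac{77}{36} - \frac{42}{157} = - \frac{13601}{5652}$)
$-238040 + J{\left(L \right)} = -238040 - \frac{13601}{5652} = - \frac{1345415681}{5652}$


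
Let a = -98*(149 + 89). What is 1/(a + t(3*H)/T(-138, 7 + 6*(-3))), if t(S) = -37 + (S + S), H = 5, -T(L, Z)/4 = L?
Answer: -552/12874855 ≈ -4.2874e-5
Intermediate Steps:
T(L, Z) = -4*L
t(S) = -37 + 2*S
a = -23324 (a = -98*238 = -23324)
1/(a + t(3*H)/T(-138, 7 + 6*(-3))) = 1/(-23324 + (-37 + 2*(3*5))/((-4*(-138)))) = 1/(-23324 + (-37 + 2*15)/552) = 1/(-23324 + (-37 + 30)*(1/552)) = 1/(-23324 - 7*1/552) = 1/(-23324 - 7/552) = 1/(-12874855/552) = -552/12874855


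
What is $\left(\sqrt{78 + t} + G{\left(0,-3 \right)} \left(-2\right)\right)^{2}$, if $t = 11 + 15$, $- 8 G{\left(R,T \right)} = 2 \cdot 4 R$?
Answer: $104$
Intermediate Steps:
$G{\left(R,T \right)} = - R$ ($G{\left(R,T \right)} = - \frac{2 \cdot 4 R}{8} = - \frac{8 R}{8} = - R$)
$t = 26$
$\left(\sqrt{78 + t} + G{\left(0,-3 \right)} \left(-2\right)\right)^{2} = \left(\sqrt{78 + 26} + \left(-1\right) 0 \left(-2\right)\right)^{2} = \left(\sqrt{104} + 0 \left(-2\right)\right)^{2} = \left(2 \sqrt{26} + 0\right)^{2} = \left(2 \sqrt{26}\right)^{2} = 104$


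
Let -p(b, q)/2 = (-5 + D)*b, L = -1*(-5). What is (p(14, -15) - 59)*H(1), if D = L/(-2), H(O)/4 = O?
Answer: 604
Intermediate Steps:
L = 5
H(O) = 4*O
D = -5/2 (D = 5/(-2) = 5*(-1/2) = -5/2 ≈ -2.5000)
p(b, q) = 15*b (p(b, q) = -2*(-5 - 5/2)*b = -(-15)*b = 15*b)
(p(14, -15) - 59)*H(1) = (15*14 - 59)*(4*1) = (210 - 59)*4 = 151*4 = 604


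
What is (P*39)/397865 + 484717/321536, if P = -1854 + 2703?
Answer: 15653715977/9840609280 ≈ 1.5907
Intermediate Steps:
P = 849
(P*39)/397865 + 484717/321536 = (849*39)/397865 + 484717/321536 = 33111*(1/397865) + 484717*(1/321536) = 2547/30605 + 484717/321536 = 15653715977/9840609280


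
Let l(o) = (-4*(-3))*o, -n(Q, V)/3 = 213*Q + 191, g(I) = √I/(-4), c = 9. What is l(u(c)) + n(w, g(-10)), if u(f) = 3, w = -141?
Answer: 89562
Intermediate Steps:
g(I) = -√I/4
n(Q, V) = -573 - 639*Q (n(Q, V) = -3*(213*Q + 191) = -3*(191 + 213*Q) = -573 - 639*Q)
l(o) = 12*o
l(u(c)) + n(w, g(-10)) = 12*3 + (-573 - 639*(-141)) = 36 + (-573 + 90099) = 36 + 89526 = 89562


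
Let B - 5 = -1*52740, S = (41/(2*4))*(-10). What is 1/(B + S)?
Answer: -4/211145 ≈ -1.8944e-5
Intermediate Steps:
S = -205/4 (S = (41/8)*(-10) = -205/4 ≈ -51.250)
B = -52735 (B = 5 - 1*52740 = 5 - 52740 = -52735)
1/(B + S) = 1/(-52735 - 205/4) = 1/(-211145/4) = -4/211145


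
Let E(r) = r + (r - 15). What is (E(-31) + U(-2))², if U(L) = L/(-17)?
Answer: 1708249/289 ≈ 5910.9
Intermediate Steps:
U(L) = -L/17 (U(L) = L*(-1/17) = -L/17)
E(r) = -15 + 2*r (E(r) = r + (-15 + r) = -15 + 2*r)
(E(-31) + U(-2))² = ((-15 + 2*(-31)) - 1/17*(-2))² = ((-15 - 62) + 2/17)² = (-77 + 2/17)² = (-1307/17)² = 1708249/289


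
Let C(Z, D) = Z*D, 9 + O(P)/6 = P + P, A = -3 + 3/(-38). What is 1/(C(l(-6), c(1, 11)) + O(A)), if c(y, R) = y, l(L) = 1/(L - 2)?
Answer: -152/13843 ≈ -0.010980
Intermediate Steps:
l(L) = 1/(-2 + L)
A = -117/38 (A = -3 + 3*(-1/38) = -3 - 3/38 = -117/38 ≈ -3.0789)
O(P) = -54 + 12*P (O(P) = -54 + 6*(P + P) = -54 + 6*(2*P) = -54 + 12*P)
C(Z, D) = D*Z
1/(C(l(-6), c(1, 11)) + O(A)) = 1/(1/(-2 - 6) + (-54 + 12*(-117/38))) = 1/(1/(-8) + (-54 - 702/19)) = 1/(1*(-⅛) - 1728/19) = 1/(-⅛ - 1728/19) = 1/(-13843/152) = -152/13843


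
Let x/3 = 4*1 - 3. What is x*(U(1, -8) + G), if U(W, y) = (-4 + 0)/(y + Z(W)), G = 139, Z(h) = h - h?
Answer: 837/2 ≈ 418.50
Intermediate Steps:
Z(h) = 0
U(W, y) = -4/y (U(W, y) = (-4 + 0)/(y + 0) = -4/y)
x = 3 (x = 3*(4*1 - 3) = 3*(4 - 3) = 3*1 = 3)
x*(U(1, -8) + G) = 3*(-4/(-8) + 139) = 3*(-4*(-1/8) + 139) = 3*(1/2 + 139) = 3*(279/2) = 837/2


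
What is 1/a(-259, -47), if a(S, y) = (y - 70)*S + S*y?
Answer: 1/42476 ≈ 2.3543e-5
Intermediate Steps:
a(S, y) = S*y + S*(-70 + y) (a(S, y) = (-70 + y)*S + S*y = S*(-70 + y) + S*y = S*y + S*(-70 + y))
1/a(-259, -47) = 1/(2*(-259)*(-35 - 47)) = 1/(2*(-259)*(-82)) = 1/42476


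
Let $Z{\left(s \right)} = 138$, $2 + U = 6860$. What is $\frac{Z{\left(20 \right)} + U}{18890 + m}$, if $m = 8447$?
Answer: $\frac{6996}{27337} \approx 0.25592$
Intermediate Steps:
$U = 6858$ ($U = -2 + 6860 = 6858$)
$\frac{Z{\left(20 \right)} + U}{18890 + m} = \frac{138 + 6858}{18890 + 8447} = \frac{6996}{27337}$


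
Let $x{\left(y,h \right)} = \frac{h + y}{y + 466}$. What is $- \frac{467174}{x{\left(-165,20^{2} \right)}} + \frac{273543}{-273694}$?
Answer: $- \frac{38486743230161}{64318090} \approx -5.9838 \cdot 10^{5}$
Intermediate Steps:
$x{\left(y,h \right)} = \frac{h + y}{466 + y}$
$- \frac{467174}{x{\left(-165,20^{2} \right)}} + \frac{273543}{-273694} = - \frac{467174}{\frac{1}{466 - 165} \left(20^{2} - 165\right)} + \frac{273543}{-273694} = - \frac{467174}{\frac{1}{301} \left(400 - 165\right)} + 273543 \left(- \frac{1}{273694}\right) = - \frac{467174}{\frac{1}{301} \cdot 235} - \frac{273543}{273694} = - \frac{467174}{\frac{235}{301}} - \frac{273543}{273694} = \left(-467174\right) \frac{301}{235} - \frac{273543}{273694} = - \frac{140619374}{235} - \frac{273543}{273694} = - \frac{38486743230161}{64318090}$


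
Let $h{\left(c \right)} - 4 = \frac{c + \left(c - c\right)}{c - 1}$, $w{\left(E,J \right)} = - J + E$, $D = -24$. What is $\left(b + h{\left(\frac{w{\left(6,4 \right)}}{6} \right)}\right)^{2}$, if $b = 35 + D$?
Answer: $\frac{841}{4} \approx 210.25$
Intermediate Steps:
$w{\left(E,J \right)} = E - J$
$b = 11$ ($b = 35 - 24 = 11$)
$h{\left(c \right)} = 4 + \frac{c}{-1 + c}$ ($h{\left(c \right)} = 4 + \frac{c + \left(c - c\right)}{c - 1} = 4 + \frac{c + 0}{-1 + c} = 4 + \frac{c}{-1 + c}$)
$\left(b + h{\left(\frac{w{\left(6,4 \right)}}{6} \right)}\right)^{2} = \left(11 + \frac{-4 + 5 \frac{6 - 4}{6}}{-1 + \frac{6 - 4}{6}}\right)^{2} = \left(11 + \frac{-4 + 5 \left(6 - 4\right) \frac{1}{6}}{-1 + \left(6 - 4\right) \frac{1}{6}}\right)^{2} = \left(11 + \frac{-4 + 5 \cdot 2 \cdot \frac{1}{6}}{-1 + 2 \cdot \frac{1}{6}}\right)^{2} = \left(11 + \frac{-4 + 5 \cdot \frac{1}{3}}{-1 + \frac{1}{3}}\right)^{2} = \left(11 + \frac{-4 + \frac{5}{3}}{- \frac{2}{3}}\right)^{2} = \left(11 - - \frac{7}{2}\right)^{2} = \left(11 + \frac{7}{2}\right)^{2} = \left(\frac{29}{2}\right)^{2} = \frac{841}{4}$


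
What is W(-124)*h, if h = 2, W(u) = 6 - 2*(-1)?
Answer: 16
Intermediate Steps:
W(u) = 8 (W(u) = 6 + 2 = 8)
W(-124)*h = 8*2 = 16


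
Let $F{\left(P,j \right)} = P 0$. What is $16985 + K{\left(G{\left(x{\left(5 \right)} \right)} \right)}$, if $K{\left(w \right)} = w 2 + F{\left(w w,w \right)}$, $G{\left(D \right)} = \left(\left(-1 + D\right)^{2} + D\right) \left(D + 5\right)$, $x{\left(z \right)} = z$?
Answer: $17405$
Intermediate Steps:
$F{\left(P,j \right)} = 0$
$G{\left(D \right)} = \left(5 + D\right) \left(D + \left(-1 + D\right)^{2}\right)$ ($G{\left(D \right)} = \left(D + \left(-1 + D\right)^{2}\right) \left(5 + D\right) = \left(5 + D\right) \left(D + \left(-1 + D\right)^{2}\right)$)
$K{\left(w \right)} = 2 w$ ($K{\left(w \right)} = w 2 + 0 = 2 w + 0 = 2 w$)
$16985 + K{\left(G{\left(x{\left(5 \right)} \right)} \right)} = 16985 + 2 \left(5 + 5^{3} - 20 + 4 \cdot 5^{2}\right) = 16985 + 2 \left(5 + 125 - 20 + 4 \cdot 25\right) = 16985 + 2 \left(5 + 125 - 20 + 100\right) = 16985 + 2 \cdot 210 = 16985 + 420 = 17405$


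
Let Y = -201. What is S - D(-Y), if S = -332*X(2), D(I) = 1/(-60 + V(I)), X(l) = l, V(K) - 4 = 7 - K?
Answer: -165999/250 ≈ -664.00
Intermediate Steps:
V(K) = 11 - K (V(K) = 4 + (7 - K) = 11 - K)
D(I) = 1/(-49 - I) (D(I) = 1/(-60 + (11 - I)) = 1/(-49 - I))
S = -664 (S = -332*2 = -664)
S - D(-Y) = -664 - (-1)/(49 - 1*(-201)) = -664 - (-1)/(49 + 201) = -664 - (-1)/250 = -664 - 1*(-1/250) = -664 + 1/250 = -165999/250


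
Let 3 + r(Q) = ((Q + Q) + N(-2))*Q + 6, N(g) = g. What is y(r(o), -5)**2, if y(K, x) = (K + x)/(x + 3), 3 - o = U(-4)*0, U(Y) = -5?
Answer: 25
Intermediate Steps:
o = 3 (o = 3 - (-5)*0 = 3 - 1*0 = 3 + 0 = 3)
r(Q) = 3 + Q*(-2 + 2*Q) (r(Q) = -3 + (((Q + Q) - 2)*Q + 6) = -3 + ((2*Q - 2)*Q + 6) = -3 + ((-2 + 2*Q)*Q + 6) = -3 + (Q*(-2 + 2*Q) + 6) = -3 + (6 + Q*(-2 + 2*Q)) = 3 + Q*(-2 + 2*Q))
y(K, x) = (K + x)/(3 + x)
y(r(o), -5)**2 = (((3 - 2*3 + 2*3**2) - 5)/(3 - 5))**2 = (((3 - 6 + 2*9) - 5)/(-2))**2 = (-((3 - 6 + 18) - 5)/2)**2 = (-(15 - 5)/2)**2 = (-1/2*10)**2 = (-5)**2 = 25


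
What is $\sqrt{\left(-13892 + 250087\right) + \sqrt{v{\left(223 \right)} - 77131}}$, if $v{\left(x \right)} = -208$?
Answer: $\sqrt{236195 + i \sqrt{77339}} \approx 486.0 + 0.286 i$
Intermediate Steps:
$\sqrt{\left(-13892 + 250087\right) + \sqrt{v{\left(223 \right)} - 77131}} = \sqrt{\left(-13892 + 250087\right) + \sqrt{-208 - 77131}} = \sqrt{236195 + \sqrt{-77339}} = \sqrt{236195 + i \sqrt{77339}}$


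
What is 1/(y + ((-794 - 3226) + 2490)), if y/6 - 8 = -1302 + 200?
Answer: -1/8094 ≈ -0.00012355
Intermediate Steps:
y = -6564 (y = 48 + 6*(-1302 + 200) = 48 + 6*(-1102) = 48 - 6612 = -6564)
1/(y + ((-794 - 3226) + 2490)) = 1/(-6564 + ((-794 - 3226) + 2490)) = 1/(-6564 + (-4020 + 2490)) = 1/(-6564 - 1530) = 1/(-8094) = -1/8094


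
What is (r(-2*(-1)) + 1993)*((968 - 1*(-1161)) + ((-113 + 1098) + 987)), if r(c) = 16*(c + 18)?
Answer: 9485613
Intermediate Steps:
r(c) = 288 + 16*c (r(c) = 16*(18 + c) = 288 + 16*c)
(r(-2*(-1)) + 1993)*((968 - 1*(-1161)) + ((-113 + 1098) + 987)) = ((288 + 16*(-2*(-1))) + 1993)*((968 - 1*(-1161)) + ((-113 + 1098) + 987)) = ((288 + 16*2) + 1993)*((968 + 1161) + (985 + 987)) = ((288 + 32) + 1993)*(2129 + 1972) = (320 + 1993)*4101 = 2313*4101 = 9485613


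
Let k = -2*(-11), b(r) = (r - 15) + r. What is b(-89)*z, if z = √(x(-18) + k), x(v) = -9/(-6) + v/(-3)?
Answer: -193*√118/2 ≈ -1048.3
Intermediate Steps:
x(v) = 3/2 - v/3 (x(v) = -9*(-⅙) + v*(-⅓) = 3/2 - v/3)
b(r) = -15 + 2*r (b(r) = (-15 + r) + r = -15 + 2*r)
k = 22
z = √118/2 (z = √((3/2 - ⅓*(-18)) + 22) = √((3/2 + 6) + 22) = √(15/2 + 22) = √(59/2) = √118/2 ≈ 5.4314)
b(-89)*z = (-15 + 2*(-89))*(√118/2) = (-15 - 178)*(√118/2) = -193*√118/2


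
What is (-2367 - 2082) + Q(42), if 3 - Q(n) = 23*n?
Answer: -5412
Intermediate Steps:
Q(n) = 3 - 23*n
(-2367 - 2082) + Q(42) = (-2367 - 2082) + (3 - 23*42) = -4449 + (3 - 966) = -4449 - 963 = -5412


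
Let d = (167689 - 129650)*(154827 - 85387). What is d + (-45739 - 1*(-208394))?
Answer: 2641590815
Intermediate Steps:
d = 2641428160 (d = 38039*69440 = 2641428160)
d + (-45739 - 1*(-208394)) = 2641428160 + (-45739 - 1*(-208394)) = 2641428160 + (-45739 + 208394) = 2641428160 + 162655 = 2641590815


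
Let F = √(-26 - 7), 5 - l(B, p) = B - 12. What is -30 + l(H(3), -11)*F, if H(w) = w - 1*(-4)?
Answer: -30 + 10*I*√33 ≈ -30.0 + 57.446*I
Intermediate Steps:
H(w) = 4 + w (H(w) = w + 4 = 4 + w)
l(B, p) = 17 - B (l(B, p) = 5 - (B - 12) = 5 - (-12 + B) = 5 + (12 - B) = 17 - B)
F = I*√33 (F = √(-33) = I*√33 ≈ 5.7446*I)
-30 + l(H(3), -11)*F = -30 + (17 - (4 + 3))*(I*√33) = -30 + (17 - 1*7)*(I*√33) = -30 + (17 - 7)*(I*√33) = -30 + 10*(I*√33) = -30 + 10*I*√33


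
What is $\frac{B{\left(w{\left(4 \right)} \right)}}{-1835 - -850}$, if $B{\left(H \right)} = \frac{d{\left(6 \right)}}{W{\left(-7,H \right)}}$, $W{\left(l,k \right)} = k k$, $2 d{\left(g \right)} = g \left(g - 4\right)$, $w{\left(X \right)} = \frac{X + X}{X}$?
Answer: $- \frac{3}{1970} \approx -0.0015228$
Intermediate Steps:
$w{\left(X \right)} = 2$ ($w{\left(X \right)} = \frac{2 X}{X} = 2$)
$d{\left(g \right)} = \frac{g \left(-4 + g\right)}{2}$ ($d{\left(g \right)} = \frac{g \left(g - 4\right)}{2} = \frac{g \left(-4 + g\right)}{2}$)
$W{\left(l,k \right)} = k^{2}$
$B{\left(H \right)} = \frac{6}{H^{2}}$ ($B{\left(H \right)} = \frac{\frac{1}{2} \cdot 6 \left(-4 + 6\right)}{H^{2}} = \frac{\frac{1}{2} \cdot 6 \cdot 2}{H^{2}} = \frac{6}{H^{2}}$)
$\frac{B{\left(w{\left(4 \right)} \right)}}{-1835 - -850} = \frac{6 \cdot \frac{1}{4}}{-1835 - -850} = \frac{6 \cdot \frac{1}{4}}{-1835 + 850} = \frac{3}{2 \left(-985\right)} = \frac{3}{2} \left(- \frac{1}{985}\right) = - \frac{3}{1970}$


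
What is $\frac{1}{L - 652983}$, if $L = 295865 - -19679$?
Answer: $- \frac{1}{337439} \approx -2.9635 \cdot 10^{-6}$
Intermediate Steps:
$L = 315544$ ($L = 295865 + 19679 = 315544$)
$\frac{1}{L - 652983} = \frac{1}{315544 - 652983} = \frac{1}{-337439} = - \frac{1}{337439}$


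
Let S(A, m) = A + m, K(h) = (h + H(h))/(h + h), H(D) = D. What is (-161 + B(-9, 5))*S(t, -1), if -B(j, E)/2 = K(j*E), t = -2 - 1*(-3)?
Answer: 0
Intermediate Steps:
t = 1 (t = -2 + 3 = 1)
K(h) = 1 (K(h) = (h + h)/(h + h) = (2*h)/((2*h)) = (2*h)*(1/(2*h)) = 1)
B(j, E) = -2 (B(j, E) = -2*1 = -2)
(-161 + B(-9, 5))*S(t, -1) = (-161 - 2)*(1 - 1) = -163*0 = 0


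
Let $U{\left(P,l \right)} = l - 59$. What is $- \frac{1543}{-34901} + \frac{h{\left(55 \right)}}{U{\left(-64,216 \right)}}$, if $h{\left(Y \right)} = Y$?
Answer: $\frac{2161806}{5479457} \approx 0.39453$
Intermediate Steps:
$U{\left(P,l \right)} = -59 + l$
$- \frac{1543}{-34901} + \frac{h{\left(55 \right)}}{U{\left(-64,216 \right)}} = - \frac{1543}{-34901} + \frac{55}{-59 + 216} = \left(-1543\right) \left(- \frac{1}{34901}\right) + \frac{55}{157} = \frac{1543}{34901} + 55 \cdot \frac{1}{157} = \frac{1543}{34901} + \frac{55}{157} = \frac{2161806}{5479457}$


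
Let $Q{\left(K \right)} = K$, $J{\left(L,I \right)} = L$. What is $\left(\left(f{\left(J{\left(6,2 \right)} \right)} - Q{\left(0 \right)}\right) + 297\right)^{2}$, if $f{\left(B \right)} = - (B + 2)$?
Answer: $83521$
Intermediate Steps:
$f{\left(B \right)} = -2 - B$ ($f{\left(B \right)} = - (2 + B) = -2 - B$)
$\left(\left(f{\left(J{\left(6,2 \right)} \right)} - Q{\left(0 \right)}\right) + 297\right)^{2} = \left(\left(\left(-2 - 6\right) - 0\right) + 297\right)^{2} = \left(\left(\left(-2 - 6\right) + 0\right) + 297\right)^{2} = \left(\left(-8 + 0\right) + 297\right)^{2} = \left(-8 + 297\right)^{2} = 289^{2} = 83521$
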